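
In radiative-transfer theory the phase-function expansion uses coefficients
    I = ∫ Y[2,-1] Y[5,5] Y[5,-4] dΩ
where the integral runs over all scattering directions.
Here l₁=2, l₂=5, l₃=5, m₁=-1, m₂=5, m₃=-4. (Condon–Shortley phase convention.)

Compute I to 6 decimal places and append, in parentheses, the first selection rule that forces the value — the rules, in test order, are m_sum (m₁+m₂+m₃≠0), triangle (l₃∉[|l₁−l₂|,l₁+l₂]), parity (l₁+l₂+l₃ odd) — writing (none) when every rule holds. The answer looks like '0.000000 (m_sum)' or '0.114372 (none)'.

Rules hold: Σm=0, L=12 even, 3≤5≤7.
N = 5·11·11 = 605
Δ = 2!·2!·8!/13! = 1/38610
Racah Σ t=0..2: t=0:+1/2880 t=1:−1/576 t=2:+1/2880 = -1/960
⇒ 3j(2 5 5; 0 0 0)² = 10/429, sgn +1
Racah Σ t=2..2: t=2:+1/80640 = 1/80640
⇒ 3j(2 5 5; -1 5 -4)² = 9/286, sgn -1
4πI² = N·(3j₀)²·(3jₘ)² = 75/169
I = -1·√(0.443787/4π) = -0.18792404
No selection rule forces the value: the integral is nonzero (none).

-0.187924 (none)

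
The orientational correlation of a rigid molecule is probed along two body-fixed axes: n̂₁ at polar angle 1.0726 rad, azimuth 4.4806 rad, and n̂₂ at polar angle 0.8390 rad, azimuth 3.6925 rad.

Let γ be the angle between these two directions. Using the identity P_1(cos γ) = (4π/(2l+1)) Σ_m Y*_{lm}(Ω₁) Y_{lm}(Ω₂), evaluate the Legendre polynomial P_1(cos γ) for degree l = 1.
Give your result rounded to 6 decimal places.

Expand P_1 via completeness: Σ_{m} conj(Y_{1,m}) at Ω₁ times Y_{1,m} at Ω₂ —
  m=-1: Y*=(-0.069719, -0.295381)  Y=(-0.219010, 0.134550)  product (0.055013, 0.055311)
  m=+0: Y*=(0.233475, -0.000000)  Y=(0.326488, 0.000000)  product (0.076227, 0.000000)
  m=+1: Y*=(0.069719, -0.295381)  Y=(0.219010, 0.134550)  product (0.055013, -0.055311)
Total Σ_m = (0.186252, 0.000000). Multiply by 4.188790: (0.780171, 0.000000). P_1(cos γ) = 0.780171

0.780171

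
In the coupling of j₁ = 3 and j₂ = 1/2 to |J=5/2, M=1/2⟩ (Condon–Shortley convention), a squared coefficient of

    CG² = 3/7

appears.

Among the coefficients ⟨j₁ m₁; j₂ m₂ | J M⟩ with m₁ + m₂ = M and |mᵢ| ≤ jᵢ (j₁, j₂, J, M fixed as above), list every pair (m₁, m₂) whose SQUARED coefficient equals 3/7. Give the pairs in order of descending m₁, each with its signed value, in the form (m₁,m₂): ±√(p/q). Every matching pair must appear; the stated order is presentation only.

(0,1/2): −√(3/7)

Admissible pairs with m₁+m₂ = M = 1/2: (0,1/2), (1,-1/2)
  (m₁,m₂)=(1,-1/2): CG² = 4/7, CG = +√(4/7)
  (m₁,m₂)=(0,1/2): CG² = 3/7, CG = −√(3/7)   ← matches the target
Pairs with CG² = 3/7: (0,1/2): −√(3/7)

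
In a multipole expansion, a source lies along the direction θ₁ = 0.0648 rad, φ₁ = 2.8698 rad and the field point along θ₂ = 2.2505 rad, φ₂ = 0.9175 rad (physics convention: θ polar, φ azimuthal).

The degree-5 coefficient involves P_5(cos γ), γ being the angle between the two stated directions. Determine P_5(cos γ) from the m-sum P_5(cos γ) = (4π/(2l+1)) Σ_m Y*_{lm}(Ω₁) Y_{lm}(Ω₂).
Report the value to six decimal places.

Expand P_5 via completeness: Σ_{m} conj(Y_{5,m}) at Ω₁ times Y_{5,m} at Ω₂ —
  term(m=-5) = -0.000000-0.000000i   from Y*(Ω₁)=-0.000000+0.000001i, Y(Ω₂)=-0.016454+0.131060i
  term(m=-4) = -0.000000-0.000009i   from Y*(Ω₁)=+0.000012-0.000023i, Y(Ω₂)=+0.291534-0.170191i
  term(m=-3) = +0.000283-0.000129i   from Y*(Ω₁)=-0.000513+0.000544i, Y(Ω₂)=-0.384885-0.157801i
  term(m=-2) = +0.001216+0.001163i   from Y*(Ω₁)=+0.012062-0.007289i, Y(Ω₂)=+0.031177+0.115245i
  term(m=-1) = +0.019003-0.047370i   from Y*(Ω₁)=-0.157489+0.043890i, Y(Ω₂)=-0.189748+0.247901i
  term(m=+0) = +0.188040+0.000000i   from Y*(Ω₁)=+0.906364-0.000000i, Y(Ω₂)=+0.207466+0.000000i
  term(m=+1) = +0.019003+0.047370i   from Y*(Ω₁)=+0.157489+0.043890i, Y(Ω₂)=+0.189748+0.247901i
  term(m=+2) = +0.001216-0.001163i   from Y*(Ω₁)=+0.012062+0.007289i, Y(Ω₂)=+0.031177-0.115245i
  term(m=+3) = +0.000283+0.000129i   from Y*(Ω₁)=+0.000513+0.000544i, Y(Ω₂)=+0.384885-0.157801i
  term(m=+4) = -0.000000+0.000009i   from Y*(Ω₁)=+0.000012+0.000023i, Y(Ω₂)=+0.291534+0.170191i
  term(m=+5) = -0.000000+0.000000i   from Y*(Ω₁)=+0.000000+0.000001i, Y(Ω₂)=+0.016454+0.131060i
Accumulated sum +0.229043-0.000000i; after 4π/(2l+1) scaling, +0.261658-0.000000i ⇒ P_5 = 0.261658

0.261658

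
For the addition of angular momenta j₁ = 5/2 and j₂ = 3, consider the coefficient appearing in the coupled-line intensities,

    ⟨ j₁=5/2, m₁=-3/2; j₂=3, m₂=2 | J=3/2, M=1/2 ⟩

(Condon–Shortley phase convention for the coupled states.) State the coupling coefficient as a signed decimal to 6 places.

-0.218218  (= −√(1/21))

j₁+j₂−J=4  J+j₁−j₂=1  J−j₁+j₂=2  j₁+j₂+J+1=8
(j₁±m₁, j₂±m₂, J±M) = (1,4,5,1,2,1)
P² = 192/7
sum k=3..4:
  [3] −1/12 = -1/12
  [4] +1/24 = 1/24
S = -1/24
C² = P²·S² = 1/21 ; C = -0.218218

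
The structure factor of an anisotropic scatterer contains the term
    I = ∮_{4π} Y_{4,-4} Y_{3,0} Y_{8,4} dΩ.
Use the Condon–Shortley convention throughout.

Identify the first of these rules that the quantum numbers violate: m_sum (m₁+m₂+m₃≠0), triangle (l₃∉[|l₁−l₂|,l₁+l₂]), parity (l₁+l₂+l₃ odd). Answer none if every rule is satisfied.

triangle

m₁+m₂+m₃ = -4 + 0 + 4 = 0  ✓
triangle: need |l₁−l₂| ≤ l₃ ≤ l₁+l₂ = [1,7]; l₃=8 is outside  ✗
parity: l₁+l₂+l₃ = 15 is odd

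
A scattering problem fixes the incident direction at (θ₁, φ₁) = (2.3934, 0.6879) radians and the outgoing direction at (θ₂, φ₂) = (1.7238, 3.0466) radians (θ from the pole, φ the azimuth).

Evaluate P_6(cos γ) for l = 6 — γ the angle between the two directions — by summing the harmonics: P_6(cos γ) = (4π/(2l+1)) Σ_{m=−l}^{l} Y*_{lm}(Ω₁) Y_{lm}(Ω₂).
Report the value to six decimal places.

Summing Y*_{l m}(θ₁,φ₁)·Y_{l m}(θ₂,φ₂) over m ∈ [−6, 6]; prefactor 4π/(2·6+1) = 0.966644:
  term(m=-6) = (-0.000324, -0.021559)   from Y*(Ω₁)=(-0.026447, -0.039930), Y(Ω₂)=(0.379032, 0.242924)
  term(m=-5) = (0.030774, 0.030012)   from Y*(Ω₁)=(0.170867, 0.052464), Y(Ω₂)=(0.213873, 0.109979)
  term(m=-4) = (0.095072, -0.000953)   from Y*(Ω₁)=(-0.346997, 0.142632), Y(Ω₂)=(-0.235349, -0.093993)
  term(m=-3) = (-0.080714, 0.081937)   from Y*(Ω₁)=(0.206912, -0.385223), Y(Ω₂)=(-0.252418, -0.073946)
  term(m=-2) = (0.000123, 0.024536)   from Y*(Ω₁)=(0.024919, 0.126170), Y(Ω₂)=(0.187350, 0.036028)
  term(m=-1) = (0.062194, 0.061883)   from Y*(Ω₁)=(0.252795, 0.207750), Y(Ω₂)=(0.266927, 0.025433)
  term(m=+0) = (0.040632, 0.000000)   from Y*(Ω₁)=(-0.234294, -0.000000), Y(Ω₂)=(-0.173424, 0.000000)
  term(m=+1) = (0.062194, -0.061883)   from Y*(Ω₁)=(-0.252795, 0.207750), Y(Ω₂)=(-0.266927, 0.025433)
  term(m=+2) = (0.000123, -0.024536)   from Y*(Ω₁)=(0.024919, -0.126170), Y(Ω₂)=(0.187350, -0.036028)
  term(m=+3) = (-0.080714, -0.081937)   from Y*(Ω₁)=(-0.206912, -0.385223), Y(Ω₂)=(0.252418, -0.073946)
  term(m=+4) = (0.095072, 0.000953)   from Y*(Ω₁)=(-0.346997, -0.142632), Y(Ω₂)=(-0.235349, 0.093993)
  term(m=+5) = (0.030774, -0.030012)   from Y*(Ω₁)=(-0.170867, 0.052464), Y(Ω₂)=(-0.213873, 0.109979)
  term(m=+6) = (-0.000324, 0.021559)   from Y*(Ω₁)=(-0.026447, 0.039930), Y(Ω₂)=(0.379032, -0.242924)
Total Σ_m = (0.254881, 0.000000). Multiply by 0.966644: (0.246379, 0.000000). P_6(cos γ) = 0.246379

0.246379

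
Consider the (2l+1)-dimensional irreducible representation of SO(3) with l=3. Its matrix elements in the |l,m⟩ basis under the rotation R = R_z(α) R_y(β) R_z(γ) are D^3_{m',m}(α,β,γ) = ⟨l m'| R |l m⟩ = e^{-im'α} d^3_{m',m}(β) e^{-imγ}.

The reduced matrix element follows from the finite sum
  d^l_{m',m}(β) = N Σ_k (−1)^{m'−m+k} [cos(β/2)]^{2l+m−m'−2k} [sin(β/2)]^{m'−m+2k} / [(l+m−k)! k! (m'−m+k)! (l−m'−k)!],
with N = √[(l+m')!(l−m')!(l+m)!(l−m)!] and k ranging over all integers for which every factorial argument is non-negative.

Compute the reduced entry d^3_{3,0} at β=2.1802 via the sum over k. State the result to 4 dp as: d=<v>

d^3_{3,0}(β=2.1802) via the finite sum:
With c≡cos(β/2)=0.462397 and s≡sin(β/2)=0.886673, N=[720·1·6·6]^{1/2}=160.996894
The bounds max(0,m−m')=0 and min(l+m,l−m')=0 give 1 term
  k=0: (−1)^3·160.9969/(36)·0.4624^3·0.8867^3 = -0.308212
d^3_{3,0}(2.1802) = -0.308212

d=-0.3082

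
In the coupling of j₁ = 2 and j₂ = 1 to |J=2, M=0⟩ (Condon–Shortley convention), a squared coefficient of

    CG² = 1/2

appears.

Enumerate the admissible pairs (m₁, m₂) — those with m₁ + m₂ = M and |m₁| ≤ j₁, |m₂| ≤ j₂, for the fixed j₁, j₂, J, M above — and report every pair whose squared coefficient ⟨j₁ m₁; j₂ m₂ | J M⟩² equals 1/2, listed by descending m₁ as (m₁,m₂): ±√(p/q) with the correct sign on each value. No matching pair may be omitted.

(1,-1): +√(1/2); (-1,1): −√(1/2)

Admissible pairs with m₁+m₂ = M = 0: (-1,1), (0,0), (1,-1)
  (m₁,m₂)=(1,-1): CG² = 1/2, CG = +√(1/2)   ← matches the target
  (m₁,m₂)=(0,0): CG² = 0/1, CG = 0
  (m₁,m₂)=(-1,1): CG² = 1/2, CG = −√(1/2)   ← matches the target
Pairs with CG² = 1/2: (1,-1): +√(1/2); (-1,1): −√(1/2)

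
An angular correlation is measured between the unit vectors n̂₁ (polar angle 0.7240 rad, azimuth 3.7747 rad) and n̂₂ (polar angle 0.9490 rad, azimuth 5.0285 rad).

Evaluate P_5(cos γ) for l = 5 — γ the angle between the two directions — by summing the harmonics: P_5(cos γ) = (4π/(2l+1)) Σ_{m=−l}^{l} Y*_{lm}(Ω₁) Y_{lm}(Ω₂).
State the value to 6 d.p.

Addition theorem: P_5(cos γ) = (4π/11) Σ_m Y*_{lm}(Ω₁) Y_{lm}(Ω₂), m = −5…5:
  [-5]  conj(Y_{5,-5})(Ω₁) = +0.059166+0.001417i ; Y_{5,-5}(Ω₂) = +0.164675-0.001607i ; Δ = +0.009746+0.000138i
  [-4]  conj(Y_{5,-4})(Ω₁) = -0.173598+0.121115i ; Y_{5,-4}(Ω₂) = +0.112551-0.355823i ; Δ = +0.023557+0.075402i
  [-3]  conj(Y_{5,-3})(Ω₁) = +0.131417-0.385525i ; Y_{5,-3}(Ω₂) = -0.309988-0.222458i ; Δ = -0.126501+0.090273i
  [-2]  conj(Y_{5,-2})(Ω₁) = +0.114226+0.363355i ; Y_{5,-2}(Ω₂) = -0.009421+0.006901i ; Δ = -0.003584-0.002635i
  [-1]  conj(Y_{5,-1})(Ω₁) = +0.041480+0.030442i ; Y_{5,-1}(Ω₂) = -0.107848-0.329730i ; Δ = +0.005564-0.016960i
  [+0]  conj(Y_{5,0})(Ω₁) = -0.389220-0.000000i ; Y_{5,0}(Ω₂) = -0.102063+0.000000i ; Δ = +0.039725+0.000000i
  [+1]  conj(Y_{5,1})(Ω₁) = -0.041480+0.030442i ; Y_{5,1}(Ω₂) = +0.107848-0.329730i ; Δ = +0.005564+0.016960i
  [+2]  conj(Y_{5,2})(Ω₁) = +0.114226-0.363355i ; Y_{5,2}(Ω₂) = -0.009421-0.006901i ; Δ = -0.003584+0.002635i
  [+3]  conj(Y_{5,3})(Ω₁) = -0.131417-0.385525i ; Y_{5,3}(Ω₂) = +0.309988-0.222458i ; Δ = -0.126501-0.090273i
  [+4]  conj(Y_{5,4})(Ω₁) = -0.173598-0.121115i ; Y_{5,4}(Ω₂) = +0.112551+0.355823i ; Δ = +0.023557-0.075402i
  [+5]  conj(Y_{5,5})(Ω₁) = -0.059166+0.001417i ; Y_{5,5}(Ω₂) = -0.164675-0.001607i ; Δ = +0.009746-0.000138i
Σ over m = -0.142712-0.000000i; ×(4π/11) → -0.163033-0.000000i. Real part: -0.163033

-0.163033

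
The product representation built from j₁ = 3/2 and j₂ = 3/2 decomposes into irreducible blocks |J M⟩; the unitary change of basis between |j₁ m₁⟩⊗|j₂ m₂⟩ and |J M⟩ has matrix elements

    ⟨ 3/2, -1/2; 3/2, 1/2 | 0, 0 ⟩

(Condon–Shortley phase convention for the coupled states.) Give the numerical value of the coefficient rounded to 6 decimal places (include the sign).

+0.500000

√[1·3!0!0!/4! · 1!2!2!1!0!0!] = √(1)
  +(−1)^2/∏(2,1,0,0,0,0)! = 1/2  (running 1/2)
⟨..|..⟩ = √(1)·(1/2) = +0.500000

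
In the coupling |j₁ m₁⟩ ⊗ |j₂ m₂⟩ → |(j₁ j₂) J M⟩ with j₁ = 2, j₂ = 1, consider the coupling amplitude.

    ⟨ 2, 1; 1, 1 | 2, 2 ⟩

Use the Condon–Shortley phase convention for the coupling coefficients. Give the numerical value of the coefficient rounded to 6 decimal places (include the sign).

-0.577350  (= −√(1/3))

√[5·1!3!1!/6! · 3!1!2!0!4!0!] = √(12)
  +(−1)^1/∏(1,0,0,1,3,0)! = -1/6  (running -1/6)
⟨..|..⟩ = √(12)·(-1/6) = -0.577350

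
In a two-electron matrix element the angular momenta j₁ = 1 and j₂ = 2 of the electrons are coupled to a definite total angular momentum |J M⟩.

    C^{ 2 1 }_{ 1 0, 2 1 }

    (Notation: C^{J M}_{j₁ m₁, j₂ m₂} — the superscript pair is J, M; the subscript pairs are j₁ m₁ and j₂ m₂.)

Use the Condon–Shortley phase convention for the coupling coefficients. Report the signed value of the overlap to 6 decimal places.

-0.408248  (= −√(1/6))

triangle: 1!·1!·3!/6! = 6/720
(j±m)!: 1!·1!·3!·1!·3!·1! = 36
prefactor² = (2J+1)·Δ·N² = 3/2
  k=0: +1/(0!·1!·1!·3!·0!·0!) = 1/6
  k=1: −1/(1!·0!·0!·2!·1!·1!) = -1/2
Σ = -1/3  ⇒  CG² = 3/2·(-1/3)² = 1/6
CG = −√(1/6) = -0.408248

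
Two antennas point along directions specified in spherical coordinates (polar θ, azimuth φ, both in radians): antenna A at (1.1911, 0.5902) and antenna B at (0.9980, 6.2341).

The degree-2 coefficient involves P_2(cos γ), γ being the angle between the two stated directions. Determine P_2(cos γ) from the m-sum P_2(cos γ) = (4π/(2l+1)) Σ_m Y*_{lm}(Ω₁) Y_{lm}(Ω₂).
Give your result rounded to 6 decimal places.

0.526579

Addition theorem: P_2(cos γ) = (4π/5) Σ_m Y*_{lm}(Ω₁) Y_{lm}(Ω₂), m = −2…2:
  m=-2: Y*=0.12680 + 0.30814j  Y=0.27149 + 0.02674j  product 0.02619 + 0.08705j
  m=-1: Y*=0.22095 + 0.14800j  Y=0.35145 + 0.01727j  product 0.07510 + 0.05583j
  m=+0: Y*=-0.18541 + 0.00000j  Y=-0.03746 + 0.00000j  product 0.00694 + 0.00000j
  m=+1: Y*=-0.22095 + 0.14800j  Y=-0.35145 + 0.01727j  product 0.07510 - 0.05583j
  m=+2: Y*=0.12680 - 0.30814j  Y=0.27149 - 0.02674j  product 0.02619 - 0.08705j
Total Σ_m = 0.20952 + 0.00000j. Multiply by 2.513274: 0.52658 + 0.00000j. P_2(cos γ) = 0.526579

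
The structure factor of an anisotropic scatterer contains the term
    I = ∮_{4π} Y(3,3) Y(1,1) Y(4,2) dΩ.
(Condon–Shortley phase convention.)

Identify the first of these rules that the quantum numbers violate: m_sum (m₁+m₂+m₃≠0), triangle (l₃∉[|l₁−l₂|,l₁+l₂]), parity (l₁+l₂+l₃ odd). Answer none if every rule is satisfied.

azimuthal sum: 3 + 1 + 2 = 6  ✗
2 ≤ 4 ≤ 4 (triangle on l)
L = 3 + 1 + 4 = 8 (even)

m_sum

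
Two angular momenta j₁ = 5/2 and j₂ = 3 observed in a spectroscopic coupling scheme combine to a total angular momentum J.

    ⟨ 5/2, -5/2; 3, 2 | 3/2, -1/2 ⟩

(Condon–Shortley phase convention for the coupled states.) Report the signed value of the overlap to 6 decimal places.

triangle: 4!×1!×2!/8! = 48/40320
(j±m)!: 0!×5!×5!×1!×1!×2! = 28800
prefactor² = (2J+1)×Δ×N² = 960/7
  k=4: +1/(4!×0!×1!×1!×0!×1!) = 1/24
Σ = 1/24  ⇒  CG² = 960/7×(1/24)² = 5/21
CG = +√(5/21) = +0.487950

+0.487950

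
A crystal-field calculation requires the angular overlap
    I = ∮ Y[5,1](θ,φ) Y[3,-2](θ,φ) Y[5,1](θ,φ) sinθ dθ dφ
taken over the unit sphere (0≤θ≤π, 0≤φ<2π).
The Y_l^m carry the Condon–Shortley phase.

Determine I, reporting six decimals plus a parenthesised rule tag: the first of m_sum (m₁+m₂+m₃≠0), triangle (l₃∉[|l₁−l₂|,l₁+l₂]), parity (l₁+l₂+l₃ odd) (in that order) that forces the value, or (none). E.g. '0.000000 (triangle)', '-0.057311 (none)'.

0.000000 (parity)

L=13 odd ⇒ parity kills the (l;000) factor ⇒ I = 0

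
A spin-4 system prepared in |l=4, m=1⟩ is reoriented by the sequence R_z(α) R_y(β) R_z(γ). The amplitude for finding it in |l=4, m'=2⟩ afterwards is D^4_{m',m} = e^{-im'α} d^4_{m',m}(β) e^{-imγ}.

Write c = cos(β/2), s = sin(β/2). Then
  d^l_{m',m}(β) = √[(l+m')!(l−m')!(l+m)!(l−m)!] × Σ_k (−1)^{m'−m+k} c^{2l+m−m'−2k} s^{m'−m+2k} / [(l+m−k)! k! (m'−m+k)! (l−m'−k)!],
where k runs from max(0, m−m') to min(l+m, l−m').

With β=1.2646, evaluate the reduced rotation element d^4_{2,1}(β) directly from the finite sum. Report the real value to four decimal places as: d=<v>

d^4_{2,1}(β=1.2646) via the finite sum:
Half-angle: c=0.806670, s=0.591002. N=√(720·2·120·6)=1018.233765
k: max(0,(1)−(2))=0 … min(4+(1),4−(2))=2
  k=0: (−1)^1·1018.2338/(240)·0.8067^7·0.5910^1 = -0.557311
  k=1: (−1)^2·1018.2338/(48)·0.8067^5·0.5910^3 = +1.495729
  k=2: (−1)^3·1018.2338/(72)·0.8067^3·0.5910^5 = -0.535238
d^4_{2,1}(1.2646) = -0.557311 +1.495729 -0.535238 = +0.403180

d=0.4032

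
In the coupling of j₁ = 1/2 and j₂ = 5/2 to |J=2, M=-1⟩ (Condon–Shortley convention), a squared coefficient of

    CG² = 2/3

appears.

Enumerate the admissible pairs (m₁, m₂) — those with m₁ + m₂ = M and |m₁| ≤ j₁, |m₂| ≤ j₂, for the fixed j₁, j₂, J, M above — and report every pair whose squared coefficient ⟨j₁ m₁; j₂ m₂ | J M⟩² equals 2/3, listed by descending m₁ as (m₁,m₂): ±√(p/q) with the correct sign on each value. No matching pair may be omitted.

Admissible pairs with m₁+m₂ = M = -1: (-1/2,-1/2), (1/2,-3/2)
  (m₁,m₂)=(1/2,-3/2): CG² = 2/3, CG = +√(2/3)   ← matches the target
  (m₁,m₂)=(-1/2,-1/2): CG² = 1/3, CG = −√(1/3)
Pairs with CG² = 2/3: (1/2,-3/2): +√(2/3)

(1/2,-3/2): +√(2/3)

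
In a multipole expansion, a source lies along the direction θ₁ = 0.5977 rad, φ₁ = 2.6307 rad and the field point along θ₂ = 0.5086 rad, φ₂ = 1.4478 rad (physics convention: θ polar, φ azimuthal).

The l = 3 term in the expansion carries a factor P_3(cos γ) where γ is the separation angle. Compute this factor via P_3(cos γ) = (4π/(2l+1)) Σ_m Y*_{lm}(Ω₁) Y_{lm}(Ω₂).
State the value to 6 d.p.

0.168644

Addition theorem: P_3(cos γ) = (4π/7) Σ_m Y*_{lm}(Ω₁) Y_{lm}(Ω₂), m = −3…3:
  m=-3: Y*=-0.002834+0.074299i  Y=-0.017376+0.044934i  product -0.003289-0.001418i
  m=-2: Y*=+0.139610-0.228216i  Y=-0.205293-0.051544i  product -0.040424+0.039655i
  m=-1: Y*=-0.383380+0.214897i  Y=+0.054339-0.439564i  product +0.073628+0.180198i
  m=+0: Y*=+0.128514-0.000000i  Y=+0.265439+0.000000i  product +0.034113+0.000000i
  m=+1: Y*=+0.383380+0.214897i  Y=-0.054339-0.439564i  product +0.073628-0.180198i
  m=+2: Y*=+0.139610+0.228216i  Y=-0.205293+0.051544i  product -0.040424-0.039655i
  m=+3: Y*=+0.002834+0.074299i  Y=+0.017376+0.044934i  product -0.003289+0.001418i
Accumulated sum +0.093942-0.000000i; after 4π/(2l+1) scaling, +0.168644-0.000000i ⇒ P_3 = 0.168644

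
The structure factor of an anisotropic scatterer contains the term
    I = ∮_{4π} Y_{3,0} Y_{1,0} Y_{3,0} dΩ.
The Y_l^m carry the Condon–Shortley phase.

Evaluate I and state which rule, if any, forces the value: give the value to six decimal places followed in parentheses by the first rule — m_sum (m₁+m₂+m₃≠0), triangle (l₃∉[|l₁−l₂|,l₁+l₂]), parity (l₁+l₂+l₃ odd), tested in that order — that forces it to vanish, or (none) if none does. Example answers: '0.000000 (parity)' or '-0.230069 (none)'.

L=7 odd ⇒ parity kills the (l;000) factor ⇒ I = 0

0.000000 (parity)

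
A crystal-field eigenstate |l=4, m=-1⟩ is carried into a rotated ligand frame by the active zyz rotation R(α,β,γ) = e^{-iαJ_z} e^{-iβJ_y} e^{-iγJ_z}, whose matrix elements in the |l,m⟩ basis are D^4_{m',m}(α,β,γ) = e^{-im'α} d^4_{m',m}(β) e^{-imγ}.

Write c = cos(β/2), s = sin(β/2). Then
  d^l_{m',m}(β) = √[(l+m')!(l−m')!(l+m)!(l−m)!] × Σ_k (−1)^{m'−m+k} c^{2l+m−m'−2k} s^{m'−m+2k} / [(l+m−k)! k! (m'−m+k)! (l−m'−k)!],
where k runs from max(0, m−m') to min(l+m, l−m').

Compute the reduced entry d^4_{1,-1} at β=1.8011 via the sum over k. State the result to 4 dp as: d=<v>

d=-0.1334

d^4_{1,-1}(β=1.8011) via the finite sum:
Half-angle: c=0.621179, s=0.783669. N=√(120·6·6·120)=720.000000
k: max(0,(-1)−(1))=0 … min(4+(-1),4−(1))=3
  k=0: (−1)^2·720.0000/(72)·0.6212^6·0.7837^2 = +0.352830
  k=1: (−1)^3·720.0000/(24)·0.6212^4·0.7837^4 = -1.684684
  k=2: (−1)^4·720.0000/(48)·0.6212^2·0.7837^6 = +1.340663
  k=3: (−1)^5·720.0000/(720)·0.6212^0·0.7837^8 = -0.142252
d^4_{1,-1}(1.8011) = +0.352830 -1.684684 +1.340663 -0.142252 = -0.133443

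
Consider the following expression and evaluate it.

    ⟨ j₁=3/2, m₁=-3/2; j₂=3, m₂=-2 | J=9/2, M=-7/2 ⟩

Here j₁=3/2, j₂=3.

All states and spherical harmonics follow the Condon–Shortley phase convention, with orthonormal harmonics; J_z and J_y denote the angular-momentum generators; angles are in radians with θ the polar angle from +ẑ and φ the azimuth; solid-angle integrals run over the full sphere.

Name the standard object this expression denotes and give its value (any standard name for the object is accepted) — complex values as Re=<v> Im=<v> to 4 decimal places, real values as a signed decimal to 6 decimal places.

Clebsch–Gordan coefficient, +√(2/3) ≈ +0.816497

This is a Clebsch–Gordan (vector-coupling) coefficient.
triangle: 0!*3!*6!/10! = 4320/3628800
(j±m)!: 0!*3!*1!*5!*1!*8! = 29030400
prefactor² = (2J+1)*Δ*N² = 345600
  k=0: +1/(0!*0!*3!*1!*0!*5!) = 1/720
Σ = 1/720  ⇒  CG² = 345600*(1/720)² = 2/3
CG = +√(2/3) = +0.816497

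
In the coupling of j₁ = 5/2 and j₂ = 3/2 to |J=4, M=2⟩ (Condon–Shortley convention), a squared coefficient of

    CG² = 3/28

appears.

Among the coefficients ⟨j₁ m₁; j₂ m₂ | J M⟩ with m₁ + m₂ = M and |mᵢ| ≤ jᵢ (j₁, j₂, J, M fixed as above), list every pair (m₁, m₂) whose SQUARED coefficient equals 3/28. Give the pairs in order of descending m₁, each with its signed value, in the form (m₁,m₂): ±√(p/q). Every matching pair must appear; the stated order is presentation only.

(5/2,-1/2): +√(3/28)

Admissible pairs with m₁+m₂ = M = 2: (1/2,3/2), (3/2,1/2), (5/2,-1/2)
  (m₁,m₂)=(5/2,-1/2): CG² = 3/28, CG = +√(3/28)   ← matches the target
  (m₁,m₂)=(3/2,1/2): CG² = 15/28, CG = +√(15/28)
  (m₁,m₂)=(1/2,3/2): CG² = 5/14, CG = +√(5/14)
Pairs with CG² = 3/28: (5/2,-1/2): +√(3/28)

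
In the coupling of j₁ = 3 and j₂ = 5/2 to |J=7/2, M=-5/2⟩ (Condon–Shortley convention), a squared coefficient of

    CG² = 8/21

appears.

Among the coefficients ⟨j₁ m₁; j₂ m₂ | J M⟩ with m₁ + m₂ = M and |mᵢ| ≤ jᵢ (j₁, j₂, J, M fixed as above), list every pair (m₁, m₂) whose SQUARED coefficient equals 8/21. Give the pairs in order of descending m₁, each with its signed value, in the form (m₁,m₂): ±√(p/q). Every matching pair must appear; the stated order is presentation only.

(0,-5/2): +√(8/21)

Admissible pairs with m₁+m₂ = M = -5/2: (-3,1/2), (-2,-1/2), (-1,-3/2), (0,-5/2)
  (m₁,m₂)=(0,-5/2): CG² = 8/21, CG = +√(8/21)   ← matches the target
  (m₁,m₂)=(-1,-3/2): CG² = 10/63, CG = −√(10/63)
  (m₁,m₂)=(-2,-1/2): CG² = 2/63, CG = −√(2/63)
  (m₁,m₂)=(-3,1/2): CG² = 3/7, CG = +√(3/7)
Pairs with CG² = 8/21: (0,-5/2): +√(8/21)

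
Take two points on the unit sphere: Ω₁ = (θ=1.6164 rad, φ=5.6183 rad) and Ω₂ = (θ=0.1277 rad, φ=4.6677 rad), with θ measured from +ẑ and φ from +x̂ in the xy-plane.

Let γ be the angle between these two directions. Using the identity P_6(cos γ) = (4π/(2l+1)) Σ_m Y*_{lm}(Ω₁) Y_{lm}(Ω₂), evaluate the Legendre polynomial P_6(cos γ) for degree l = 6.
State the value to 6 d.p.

Summing Y*_{l m}(θ₁,φ₁)·Y_{l m}(θ₂,φ₂) over m ∈ [−6, 6]; prefactor 4π/(2·6+1) = 0.966644:
  m=-6: (-0.317665+0.359950i) × (-0.000002-0.000001i) = +0.000001-0.000001i  (running Σ = +0.000001-0.000001i)
  m=-5: (+0.074628-0.013799i) × (-0.000012+0.000054i) = -0.000000+0.000004i  (running Σ = +0.000001+0.000004i)
  m=-4: (+0.307615+0.160951i) × (+0.000907+0.000164i) = +0.000253+0.000196i  (running Σ = +0.000253+0.000200i)
  m=-3: (-0.036247-0.080333i) × (+0.001395-0.010344i) = -0.000882+0.000263i  (running Σ = -0.000628+0.000463i)
  m=-2: (+0.074690-0.303861i) × (-0.080131-0.007181i) = -0.008167+0.023812i  (running Σ = -0.008795+0.024275i)
  m=-1: (-0.072907+0.057156i) × (-0.017261+0.385995i) = -0.020804-0.029128i  (running Σ = -0.029599-0.004853i)
  m=0: (-0.304061-0.000000i) × (+0.850154+0.000000i) = -0.258498-0.000000i  (running Σ = -0.288097-0.004853i)
  m=1: (+0.072907+0.057156i) × (+0.017261+0.385995i) = -0.020804+0.029128i  (running Σ = -0.308901+0.024275i)
  m=2: (+0.074690+0.303861i) × (-0.080131+0.007181i) = -0.008167-0.023812i  (running Σ = -0.317068+0.000463i)
  m=3: (+0.036247-0.080333i) × (-0.001395-0.010344i) = -0.000882-0.000263i  (running Σ = -0.317950+0.000200i)
  m=4: (+0.307615-0.160951i) × (+0.000907-0.000164i) = +0.000253-0.000196i  (running Σ = -0.317697+0.000004i)
  m=5: (-0.074628-0.013799i) × (+0.000012+0.000054i) = -0.000000-0.000004i  (running Σ = -0.317697-0.000001i)
  m=6: (-0.317665-0.359950i) × (-0.000002+0.000001i) = +0.000001+0.000001i  (running Σ = -0.317696-0.000000i)
Accumulated sum -0.317696-0.000000i; after 4π/(2l+1) scaling, -0.307099-0.000000i ⇒ P_6 = -0.307099

-0.307099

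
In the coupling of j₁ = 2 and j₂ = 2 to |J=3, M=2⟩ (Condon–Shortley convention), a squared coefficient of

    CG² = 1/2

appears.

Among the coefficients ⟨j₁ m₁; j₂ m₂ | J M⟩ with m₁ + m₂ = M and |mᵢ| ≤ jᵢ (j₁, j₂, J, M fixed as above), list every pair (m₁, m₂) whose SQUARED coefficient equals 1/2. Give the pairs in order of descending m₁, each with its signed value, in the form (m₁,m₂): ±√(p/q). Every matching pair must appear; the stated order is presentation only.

Admissible pairs with m₁+m₂ = M = 2: (0,2), (1,1), (2,0)
  (m₁,m₂)=(2,0): CG² = 1/2, CG = +√(1/2)   ← matches the target
  (m₁,m₂)=(1,1): CG² = 0/1, CG = 0
  (m₁,m₂)=(0,2): CG² = 1/2, CG = −√(1/2)   ← matches the target
Pairs with CG² = 1/2: (2,0): +√(1/2); (0,2): −√(1/2)

(2,0): +√(1/2); (0,2): −√(1/2)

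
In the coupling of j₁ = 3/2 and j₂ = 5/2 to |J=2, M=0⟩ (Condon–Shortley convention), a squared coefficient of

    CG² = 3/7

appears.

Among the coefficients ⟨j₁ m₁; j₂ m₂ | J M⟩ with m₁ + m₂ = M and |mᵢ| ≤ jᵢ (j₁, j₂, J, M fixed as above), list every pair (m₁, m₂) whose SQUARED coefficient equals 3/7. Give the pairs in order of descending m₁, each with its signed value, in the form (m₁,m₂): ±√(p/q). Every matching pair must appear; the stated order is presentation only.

(3/2,-3/2): +√(3/7); (-3/2,3/2): +√(3/7)

Admissible pairs with m₁+m₂ = M = 0: (-3/2,3/2), (-1/2,1/2), (1/2,-1/2), (3/2,-3/2)
  (m₁,m₂)=(3/2,-3/2): CG² = 3/7, CG = +√(3/7)   ← matches the target
  (m₁,m₂)=(1/2,-1/2): CG² = 1/14, CG = −√(1/14)
  (m₁,m₂)=(-1/2,1/2): CG² = 1/14, CG = −√(1/14)
  (m₁,m₂)=(-3/2,3/2): CG² = 3/7, CG = +√(3/7)   ← matches the target
Pairs with CG² = 3/7: (3/2,-3/2): +√(3/7); (-3/2,3/2): +√(3/7)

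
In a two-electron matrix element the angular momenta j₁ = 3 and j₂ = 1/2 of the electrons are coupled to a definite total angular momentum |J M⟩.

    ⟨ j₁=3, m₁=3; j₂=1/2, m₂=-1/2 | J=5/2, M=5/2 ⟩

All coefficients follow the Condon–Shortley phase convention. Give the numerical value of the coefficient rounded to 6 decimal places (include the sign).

+√(6/7) ≈ +0.925820

√[6·1!5!0!/7! · 6!0!0!1!5!0!] = √(86400/7)
  +(−1)^0/∏(0,1,0,0,5,0)! = 1/120  (running 1/120)
⟨..|..⟩ = √(86400/7)·(1/120) = +0.925820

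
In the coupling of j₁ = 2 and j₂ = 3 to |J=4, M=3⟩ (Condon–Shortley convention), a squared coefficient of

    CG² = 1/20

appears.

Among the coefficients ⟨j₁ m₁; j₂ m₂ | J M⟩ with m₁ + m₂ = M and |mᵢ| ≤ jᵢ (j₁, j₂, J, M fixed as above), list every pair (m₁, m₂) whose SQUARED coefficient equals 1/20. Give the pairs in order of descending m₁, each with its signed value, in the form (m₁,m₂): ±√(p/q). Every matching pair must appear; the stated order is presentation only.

Admissible pairs with m₁+m₂ = M = 3: (0,3), (1,2), (2,1)
  (m₁,m₂)=(2,1): CG² = 1/2, CG = +√(1/2)
  (m₁,m₂)=(1,2): CG² = 1/20, CG = −√(1/20)   ← matches the target
  (m₁,m₂)=(0,3): CG² = 9/20, CG = −√(9/20)
Pairs with CG² = 1/20: (1,2): −√(1/20)

(1,2): −√(1/20)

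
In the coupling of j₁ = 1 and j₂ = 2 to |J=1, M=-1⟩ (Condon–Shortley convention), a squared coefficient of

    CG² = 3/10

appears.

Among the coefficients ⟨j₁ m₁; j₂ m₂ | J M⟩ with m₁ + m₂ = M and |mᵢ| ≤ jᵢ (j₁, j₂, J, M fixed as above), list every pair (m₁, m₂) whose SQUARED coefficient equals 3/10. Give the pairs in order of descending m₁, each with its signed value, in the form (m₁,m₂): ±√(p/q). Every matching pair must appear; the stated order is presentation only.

Admissible pairs with m₁+m₂ = M = -1: (-1,0), (0,-1), (1,-2)
  (m₁,m₂)=(1,-2): CG² = 3/5, CG = +√(3/5)
  (m₁,m₂)=(0,-1): CG² = 3/10, CG = −√(3/10)   ← matches the target
  (m₁,m₂)=(-1,0): CG² = 1/10, CG = +√(1/10)
Pairs with CG² = 3/10: (0,-1): −√(3/10)

(0,-1): −√(3/10)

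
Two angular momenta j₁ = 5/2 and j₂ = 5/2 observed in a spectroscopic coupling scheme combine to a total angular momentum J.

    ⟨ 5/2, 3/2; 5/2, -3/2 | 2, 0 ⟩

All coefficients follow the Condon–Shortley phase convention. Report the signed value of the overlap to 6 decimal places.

j₁+j₂−J=3  J+j₁−j₂=2  J−j₁+j₂=2  j₁+j₂+J+1=8
(j₁±m₁, j₂±m₂, J±M) = (4,1,1,4,2,2)
P² = 48/7
sum k=0..1:
  [0] +1/6 = 1/6
  [1] −1/8 = -1/8
S = 1/24
C² = P²·S² = 1/84 ; C = +0.109109

+√(1/84) = +0.109109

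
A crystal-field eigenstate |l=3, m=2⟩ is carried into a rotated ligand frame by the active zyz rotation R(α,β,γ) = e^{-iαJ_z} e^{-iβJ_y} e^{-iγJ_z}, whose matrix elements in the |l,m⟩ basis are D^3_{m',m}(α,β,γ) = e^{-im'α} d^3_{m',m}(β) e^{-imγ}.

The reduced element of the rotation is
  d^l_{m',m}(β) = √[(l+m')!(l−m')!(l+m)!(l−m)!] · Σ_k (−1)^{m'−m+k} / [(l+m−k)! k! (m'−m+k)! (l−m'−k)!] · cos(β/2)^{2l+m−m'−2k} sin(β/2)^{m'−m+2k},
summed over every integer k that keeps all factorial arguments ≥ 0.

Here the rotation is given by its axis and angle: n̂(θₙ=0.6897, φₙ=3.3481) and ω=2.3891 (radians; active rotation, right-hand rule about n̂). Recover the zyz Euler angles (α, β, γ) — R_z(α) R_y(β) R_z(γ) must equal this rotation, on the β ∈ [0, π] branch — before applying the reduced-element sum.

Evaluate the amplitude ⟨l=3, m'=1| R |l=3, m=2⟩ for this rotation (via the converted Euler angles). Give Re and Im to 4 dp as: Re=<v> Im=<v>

Re=-0.0028 Im=0.0496

Axis–angle → zyz. n̂ = (sinθₙcosφₙ, sinθₙsinφₙ, cosθₙ) = (-0.622786, -0.130470, +0.771437), ω = 2.3891.
R = I cosω + sinω [n̂]ₓ + (1−cosω) n̂n̂ᵀ gives
  R = [-0.058990, -0.386677, -0.920327; +0.667817, -0.700539, +0.251528; -0.741985, -0.599772, +0.299554]
β = atan2(√(R₁₃²+R₂₃²), R₃₃) = 1.266571; α = atan2(R₂₃, R₁₃) mod 2π = 2.874805; γ = atan2(R₃₂, −R₃₁) mod 2π = 5.603383
D^3_{1,2}(2.8748,1.2666,5.6034) = e^{-i·1·2.8748}·d^3_{1,2}(1.2666)·e^{-i·2·5.6034}. Compute d first:
Half-angle: c=0.806087, s=0.591796. N=√(24·2·120·1)=75.894664
k∈{1,2} keeps every argument non-negative
  k=1: (−1)^0·75.8947/(24)·0.8061^5·0.5918^1 = +0.636917
  k=2: (−1)^1·75.8947/(12)·0.8061^3·0.5918^3 = -0.686584
d^3_{1,2}(1.2666) = +0.636917 -0.686584 = -0.049666
Attach z-rotation phases: D = e^{-i(1)(2.8748)}·(-0.049666)·e^{-i(2)(5.6034)} = -0.002760+0.049590i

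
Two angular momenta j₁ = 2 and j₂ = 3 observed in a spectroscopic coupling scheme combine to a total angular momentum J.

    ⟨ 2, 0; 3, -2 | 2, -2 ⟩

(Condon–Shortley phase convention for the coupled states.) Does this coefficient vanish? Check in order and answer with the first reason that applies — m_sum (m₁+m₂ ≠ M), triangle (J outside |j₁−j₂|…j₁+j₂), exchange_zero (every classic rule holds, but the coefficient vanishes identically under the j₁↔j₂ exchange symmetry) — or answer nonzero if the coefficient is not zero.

nonzero

m-sum: m₁+m₂ = 0+(-2) = -2, M = -2  ✓
triangle: |j₁−j₂| = 1 ≤ J = 2 ≤ j₁+j₂ = 5  ✓
exchange: j₁≠j₂ or m₁≠m₂ — the exchange symmetry imposes no constraint here
value check: CG = −√(5/14) = -0.597614 ≠ 0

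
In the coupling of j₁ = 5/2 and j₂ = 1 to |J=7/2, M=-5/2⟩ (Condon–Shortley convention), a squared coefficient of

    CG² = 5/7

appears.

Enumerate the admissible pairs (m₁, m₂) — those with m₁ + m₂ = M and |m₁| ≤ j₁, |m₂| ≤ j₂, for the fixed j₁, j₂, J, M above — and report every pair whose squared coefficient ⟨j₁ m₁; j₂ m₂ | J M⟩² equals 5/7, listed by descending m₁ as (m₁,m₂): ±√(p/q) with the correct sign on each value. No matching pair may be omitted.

Admissible pairs with m₁+m₂ = M = -5/2: (-5/2,0), (-3/2,-1)
  (m₁,m₂)=(-3/2,-1): CG² = 5/7, CG = +√(5/7)   ← matches the target
  (m₁,m₂)=(-5/2,0): CG² = 2/7, CG = +√(2/7)
Pairs with CG² = 5/7: (-3/2,-1): +√(5/7)

(-3/2,-1): +√(5/7)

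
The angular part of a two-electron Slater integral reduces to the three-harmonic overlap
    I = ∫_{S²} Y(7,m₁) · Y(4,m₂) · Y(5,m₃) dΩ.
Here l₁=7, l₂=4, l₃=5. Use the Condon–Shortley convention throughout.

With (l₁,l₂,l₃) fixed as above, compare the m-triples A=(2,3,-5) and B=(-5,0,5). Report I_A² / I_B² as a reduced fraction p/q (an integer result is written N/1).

7/110

Same 7,4,5: normalisation and zero-m 3j drop out of the ratio.
A: Δ: 6! 8! 2! / 17! → 1/6126120; sum: t=5:−1/9676800 = -1/9676800; 3j²(7 4 5; 2 3 -5) = Δ·Π!·Σ² = 27/19448  (sign -1)
B: Δ: 6! 8! 2! / 17! → 1/6126120; sum: t=4:+1/3870720 = 1/3870720; 3j²(7 4 5; -5 0 5) = Δ·Π!·Σ² = 135/6188  (sign +1)
I_A²/I_B² = (27/19448)/(135/6188) = 7/110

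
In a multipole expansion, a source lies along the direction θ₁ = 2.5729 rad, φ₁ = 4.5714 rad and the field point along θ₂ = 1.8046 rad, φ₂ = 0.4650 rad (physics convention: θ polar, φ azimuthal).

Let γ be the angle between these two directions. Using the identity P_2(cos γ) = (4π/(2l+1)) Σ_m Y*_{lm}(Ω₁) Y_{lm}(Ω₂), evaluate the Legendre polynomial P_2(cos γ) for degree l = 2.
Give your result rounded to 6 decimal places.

Addition theorem: P_2(cos γ) = (4π/5) Σ_m Y*_{lm}(Ω₁) Y_{lm}(Ω₂), m = −2…2:
  m=-2: (-0.107601, 0.031172) × (0.218533, -0.293025) = (-0.014380, 0.038342)  (running Σ = (-0.014380, 0.038342))
  m=-1: (0.049261, 0.347080) × (-0.155627, 0.078077) = (-0.034765, -0.050169)  (running Σ = (-0.049146, -0.011827))
  m=0: (0.356378, -0.000000) × (-0.264605, 0.000000) = (-0.094299, 0.000000)  (running Σ = (-0.143445, -0.011827))
  m=1: (-0.049261, 0.347080) × (0.155627, 0.078077) = (-0.034765, 0.050169)  (running Σ = (-0.178210, 0.038342))
  m=2: (-0.107601, -0.031172) × (0.218533, 0.293025) = (-0.014380, -0.038342)  (running Σ = (-0.192590, 0.000000))
Accumulated sum (-0.192590, 0.000000); after 4π/(2l+1) scaling, (-0.484033, 0.000000) ⇒ P_2 = -0.484033

-0.484033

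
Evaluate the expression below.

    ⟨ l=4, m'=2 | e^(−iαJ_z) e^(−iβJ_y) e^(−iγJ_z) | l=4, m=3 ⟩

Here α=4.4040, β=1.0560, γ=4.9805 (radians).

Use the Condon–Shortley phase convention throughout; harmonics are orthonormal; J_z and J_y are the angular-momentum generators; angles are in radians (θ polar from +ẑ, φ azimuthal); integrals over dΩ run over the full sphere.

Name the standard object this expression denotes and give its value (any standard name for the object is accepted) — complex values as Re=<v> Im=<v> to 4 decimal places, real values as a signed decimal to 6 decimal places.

This is a Wigner D-matrix element — the rotation-matrix element ⟨l m'| R(α,β,γ) |l m⟩ in the angular-momentum basis.
First d^4_{2,3}(β=1.0560), then the phase factors e^{-i(2)α} and e^{-i(3)γ}:
With c≡cos(β/2)=0.863816 and s≡sin(β/2)=0.503807, N=[720·2·5040·1]^{1/2}=2693.993318
k: max(0,(3)−(2))=1 … min(4+(3),4−(2))=2
  k=1: (−1)^0·2693.9933/(720)·0.8638^7·0.5038^1 = +0.676516
  k=2: (−1)^1·2693.9933/(240)·0.8638^5·0.5038^3 = -0.690374
d^4_{2,3}(1.0560) = +0.676516 -0.690374 = -0.013858
Phases: e^{-i·(2)·4.4040}=-0.815746-0.578410i, e^{-i·(3)·4.9805}=-0.720368-0.693592i ⇒ D=-0.002584-0.013615i

Wigner D-matrix element, Re=-0.0026 Im=-0.0136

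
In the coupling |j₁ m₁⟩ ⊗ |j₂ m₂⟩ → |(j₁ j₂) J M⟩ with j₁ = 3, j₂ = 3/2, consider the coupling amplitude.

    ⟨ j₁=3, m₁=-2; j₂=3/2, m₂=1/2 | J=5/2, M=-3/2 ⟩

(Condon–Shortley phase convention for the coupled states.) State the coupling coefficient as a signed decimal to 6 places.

+√(1/14) = +0.267261

triangle: 2!·4!·1!/8! = 48/40320
(j±m)!: 1!·5!·2!·1!·1!·4! = 5760
prefactor² = (2J+1)·Δ·N² = 288/7
  k=1: −1/(1!·1!·4!·1!·0!·0!) = -1/24
  k=2: +1/(2!·0!·3!·0!·1!·1!) = 1/12
Σ = 1/24  ⇒  CG² = 288/7·(1/24)² = 1/14
CG = +√(1/14) = +0.267261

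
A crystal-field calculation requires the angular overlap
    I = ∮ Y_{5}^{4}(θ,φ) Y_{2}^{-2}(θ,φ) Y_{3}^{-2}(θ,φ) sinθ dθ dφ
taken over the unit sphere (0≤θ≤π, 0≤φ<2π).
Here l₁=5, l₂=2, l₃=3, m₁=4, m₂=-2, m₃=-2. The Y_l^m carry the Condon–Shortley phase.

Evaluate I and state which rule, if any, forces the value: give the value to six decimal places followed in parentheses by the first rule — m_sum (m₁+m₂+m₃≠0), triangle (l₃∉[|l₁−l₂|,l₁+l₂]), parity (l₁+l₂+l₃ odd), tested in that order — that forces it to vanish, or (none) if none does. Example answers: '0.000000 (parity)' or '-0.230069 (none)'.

0.268967 (none)

Checks pass: Σm=0; 10 even; l₃=3∈[3,7].
(2·5+1)(2·2+1)(2·3+1) = 385
Δ: 4! 6! 0! / 11! → 1/2310
sum: t=2:+1/144 = 1/144
3j²(5 2 3; 0 0 0) = Δ·Π!·Σ² = 10/231  (sign -1)
sum: t=0:+1/2880 = 1/2880
3j²(5 2 3; 4 -2 -2) = Δ·Π!·Σ² = 3/55  (sign -1)
combine: 4πI² = 385·10/231·3/55 = 10/11
take √, sign +1: I = 0.26896683
No selection rule forces the value: the integral is nonzero (none).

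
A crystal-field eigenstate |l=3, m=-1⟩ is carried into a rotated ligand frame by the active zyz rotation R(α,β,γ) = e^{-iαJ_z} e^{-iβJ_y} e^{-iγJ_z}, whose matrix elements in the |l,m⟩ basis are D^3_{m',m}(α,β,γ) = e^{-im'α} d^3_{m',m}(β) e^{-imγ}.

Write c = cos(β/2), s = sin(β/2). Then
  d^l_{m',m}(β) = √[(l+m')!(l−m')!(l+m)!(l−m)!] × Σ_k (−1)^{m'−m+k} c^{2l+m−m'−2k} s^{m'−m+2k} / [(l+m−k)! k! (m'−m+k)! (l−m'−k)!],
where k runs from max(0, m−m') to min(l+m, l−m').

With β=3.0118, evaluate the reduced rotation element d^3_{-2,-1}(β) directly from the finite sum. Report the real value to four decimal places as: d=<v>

d=-0.0017

d^3_{-2,-1}(β=3.0118) via the finite sum:
c=cos(3.011800/2)=0.064851, s=sin(3.011800/2)=0.997895; N=√[1·120·2·24]=75.894664
Admissible k: 1..2 (factorial args all ≥0)
  k=1: (−1)^0·75.8947/(24)·0.0649^5·0.9979^1 = +0.000004
  k=2: (−1)^1·75.8947/(12)·0.0649^3·0.9979^3 = -0.001714
d^3_{-2,-1}(3.0118) = +0.000004 -0.001714 = -0.001710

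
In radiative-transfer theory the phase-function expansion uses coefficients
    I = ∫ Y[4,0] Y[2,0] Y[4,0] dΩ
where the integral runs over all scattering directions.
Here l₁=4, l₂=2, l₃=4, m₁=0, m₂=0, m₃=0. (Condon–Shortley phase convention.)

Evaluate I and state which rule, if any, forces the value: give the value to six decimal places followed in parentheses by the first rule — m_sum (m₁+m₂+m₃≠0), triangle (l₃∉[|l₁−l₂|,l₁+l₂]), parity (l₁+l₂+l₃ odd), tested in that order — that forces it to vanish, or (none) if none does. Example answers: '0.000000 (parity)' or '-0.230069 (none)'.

0.163840 (none)

Checks pass: Σm=0; 10 even; l₃=4∈[2,6].
(2·4+1)(2·2+1)(2·4+1) = 405
Δ: 2! 6! 2! / 11! → 1/13860
sum: t=0:+1/192 t=1:−1/36 t=2:+1/192 = -5/288
3j²(4 2 4; 0 0 0) = Δ·Π!·Σ² = 20/693  (sign -1)
(m-triple is (0,0,0) — same symbol as above.)
combine: 4πI² = 405·20/693·20/693 = 2000/5929
take √, sign +1: I = 0.16383977
No selection rule forces the value: the integral is nonzero (none).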